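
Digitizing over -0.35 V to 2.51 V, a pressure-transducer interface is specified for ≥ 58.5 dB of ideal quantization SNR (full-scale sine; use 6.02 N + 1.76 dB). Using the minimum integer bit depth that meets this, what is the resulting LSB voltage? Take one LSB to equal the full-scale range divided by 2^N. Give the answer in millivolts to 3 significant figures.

2.79 mV

Span: 2.51 V − (-0.35 V) = 2.86 V.
N ≥ (58.5 − 1.76)/6.02 = 9.425 → N_min = 10.
Step size = 2.86/1024 V = 2.79 mV.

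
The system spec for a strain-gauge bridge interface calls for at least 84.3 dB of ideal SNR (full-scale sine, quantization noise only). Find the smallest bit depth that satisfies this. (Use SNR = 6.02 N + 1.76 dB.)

14 bits

N ≥ (84.3 − 1.76)/6.02 = 13.711 → N_min = 14.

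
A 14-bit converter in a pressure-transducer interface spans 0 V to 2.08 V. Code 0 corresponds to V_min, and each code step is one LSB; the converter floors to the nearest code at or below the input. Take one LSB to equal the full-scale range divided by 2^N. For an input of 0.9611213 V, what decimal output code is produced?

V_FS = 2.08 V. LSB = 2.08 V / 2^14 ≈ 127.0 µV.
code = ⌊(V_in − V_min)/LSB⌋ = ⌊(V_in − V_min) × 2^14 / range⌋
     = ⌊(0.9611213 − (0)) × 16384 / 2.08⌋ = ⌊0.9611213 × 16384/2.08⌋
     = ⌊7570.679⌋ = 7570.

7570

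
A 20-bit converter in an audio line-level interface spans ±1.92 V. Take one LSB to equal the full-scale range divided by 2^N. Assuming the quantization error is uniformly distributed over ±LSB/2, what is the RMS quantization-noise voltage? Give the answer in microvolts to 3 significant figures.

Span: 1.92 V − (-1.92 V) = 3.84 V.
LSB = 3.84 V ÷ 2^20 = 3.84/1048576 V = 3.6621 µV.
RMS of a uniform error over width LSB is LSB/√12 = 1.06 µV.

1.06 µV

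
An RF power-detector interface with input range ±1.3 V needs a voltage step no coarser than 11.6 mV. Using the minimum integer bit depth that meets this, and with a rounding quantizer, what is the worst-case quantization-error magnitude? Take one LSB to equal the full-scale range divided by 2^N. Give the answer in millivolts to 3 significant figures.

Range = 1.3 − (-1.3) = 2.6 V.
Required number of levels: 2.6/11.6 mV = 224.14; smallest N with 2^N ≥ that is 8.
LSB = 2.6 V / 2^8 = 10.156 mV.
Half an LSB is 5.08 mV.

5.08 mV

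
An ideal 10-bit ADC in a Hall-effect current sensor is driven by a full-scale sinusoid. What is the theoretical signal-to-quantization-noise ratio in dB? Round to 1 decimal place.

62.0 dB

For an ideal N-bit converter with full-scale sine input, SNR = 6.02 N + 1.76 dB. SNR = 6.02 × 10 + 1.76 = 60.20 + 1.76 = 61.96 dB.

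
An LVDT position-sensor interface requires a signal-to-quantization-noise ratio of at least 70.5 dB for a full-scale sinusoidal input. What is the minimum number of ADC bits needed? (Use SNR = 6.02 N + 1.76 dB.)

6.02 N + 1.76 ≥ 70.5 gives N ≥ 11.419, so the minimum integer is 12.

12 bits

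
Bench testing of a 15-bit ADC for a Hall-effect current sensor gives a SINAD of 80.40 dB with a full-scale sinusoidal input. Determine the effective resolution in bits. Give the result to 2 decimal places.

ENOB = (SINAD − 1.76) / 6.02 = (80.40 − 1.76) / 6.02 = 78.64 / 6.02 = 13.0631.

13.06 bits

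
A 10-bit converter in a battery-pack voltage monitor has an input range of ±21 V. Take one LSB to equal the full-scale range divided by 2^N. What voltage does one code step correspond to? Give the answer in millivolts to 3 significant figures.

Range = 21 − (-21) = 42 V.
There are 2^10 = 1024 steps.
One LSB is 42 V / 1024 = 41.0 mV.

41.0 mV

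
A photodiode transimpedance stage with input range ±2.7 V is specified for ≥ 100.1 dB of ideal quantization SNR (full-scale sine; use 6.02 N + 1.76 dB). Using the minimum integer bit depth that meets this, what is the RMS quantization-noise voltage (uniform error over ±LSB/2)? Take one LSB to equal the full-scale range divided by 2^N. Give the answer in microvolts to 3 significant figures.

Full-scale range = 2.7 V − (-2.7 V) = 5.4 V.
Solving 6.02 N ≥ 100.1 − 1.76: N ≥ 16.336. Round up → N = 17.
LSB = 5.4 V ÷ 2^17 = 5.4/131072 V = 41.199 µV.
V_rms = LSB/√12 = 11.9 µV.

11.9 µV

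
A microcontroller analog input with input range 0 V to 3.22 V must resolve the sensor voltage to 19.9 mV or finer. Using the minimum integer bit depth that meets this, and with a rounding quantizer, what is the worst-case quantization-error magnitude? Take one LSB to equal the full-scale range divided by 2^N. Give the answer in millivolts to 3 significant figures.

Span = 3.22 V.
3.22 V / 19.9 mV = 161.8. Since 2^7 = 128 and 2^8 = 256, N = 8.
Step size = 3.22/256 V = 12.578 mV.
|e|_max = LSB/2 = 6.29 mV.

6.29 mV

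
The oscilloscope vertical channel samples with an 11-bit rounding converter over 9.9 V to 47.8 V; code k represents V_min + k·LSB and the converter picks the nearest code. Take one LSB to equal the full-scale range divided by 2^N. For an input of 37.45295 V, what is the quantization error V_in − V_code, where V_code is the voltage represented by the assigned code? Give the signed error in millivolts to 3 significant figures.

−2.27 mV

The full-scale span is 47.8 − (9.9) = 37.9 V. LSB = 37.9 V / 2^11 ≈ 18.51 mV.
Position in LSBs: (37.45295 − (9.9)) × 2048/37.9 = 1488.8771; rounding gives k = 1489.
V_code = 9.9 + (1489/2048) × 37.9 = 37.45522461 V.
V_in − V_code = 37.45295 − (37.45522461) = −2.27 mV.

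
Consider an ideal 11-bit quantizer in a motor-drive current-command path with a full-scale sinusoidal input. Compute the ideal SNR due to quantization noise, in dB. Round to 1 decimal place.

6.02(11) + 1.76 = 66.22 + 1.76 = 67.98 dB.

68.0 dB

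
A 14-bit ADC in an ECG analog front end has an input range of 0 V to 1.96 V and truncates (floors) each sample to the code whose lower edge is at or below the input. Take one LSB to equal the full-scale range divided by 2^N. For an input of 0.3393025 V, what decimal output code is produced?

Range is 1.96 V. LSB = 1.96 V / 2^14 ≈ 119.6 µV.
(V_in − V_min) × 2^14/range = (0.3393025 − (0)) × 16384/1.96 = 2836.292.
Floor → code = 2836.

2836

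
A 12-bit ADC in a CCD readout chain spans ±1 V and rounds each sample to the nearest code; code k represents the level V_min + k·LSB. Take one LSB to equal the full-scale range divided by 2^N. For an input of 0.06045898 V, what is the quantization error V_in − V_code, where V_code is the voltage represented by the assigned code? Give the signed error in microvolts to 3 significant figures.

Range = 1 − (-1) = 2 V. LSB = 2 V / 2^12 ≈ 488.3 µV.
Position in LSBs: (0.06045898 − (-1)) × 4096/2 = 2171.8200; rounding gives k = 2172.
V_code = V_min + k × range/2^12 = -1 + 2172 × 2/4096 = 0.06054687500 V.
e = 0.06045898 − (0.06054687500) = −87.9 µV.

−87.9 µV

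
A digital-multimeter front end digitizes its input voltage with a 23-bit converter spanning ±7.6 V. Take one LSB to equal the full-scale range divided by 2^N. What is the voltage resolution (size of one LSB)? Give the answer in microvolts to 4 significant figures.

1.812 µV

Full-scale range = 7.6 V − (-7.6 V) = 15.2 V.
There are 2^23 = 8388608 steps.
LSB = 15.2 V / 2^23 = 1.812 µV.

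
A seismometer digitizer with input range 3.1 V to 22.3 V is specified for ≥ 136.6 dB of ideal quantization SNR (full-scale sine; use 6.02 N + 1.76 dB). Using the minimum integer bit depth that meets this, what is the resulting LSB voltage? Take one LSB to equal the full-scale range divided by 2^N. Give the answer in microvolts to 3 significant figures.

2.29 µV

Span: 22.3 V − (3.1 V) = 19.2 V.
6.02 N + 1.76 ≥ 136.6 gives N ≥ 22.399, so the minimum integer is 23.
LSB = 19.2 V ÷ 2^23 = 19.2/8388608 V = 2.29 µV.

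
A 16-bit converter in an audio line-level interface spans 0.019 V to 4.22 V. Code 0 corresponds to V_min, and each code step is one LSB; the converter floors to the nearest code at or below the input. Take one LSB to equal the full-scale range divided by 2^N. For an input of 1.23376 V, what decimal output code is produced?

18950

Range = 4.22 − (0.019) = 4.201 V. LSB = 4.201 V / 2^16 ≈ 64.10 µV.
V_in − V_min = 1.23376 − (0.019) = 1.21476 V.
Divide by LSB: 1.21476 × 65536/4.201 = 18950.3717.
Truncating gives code 18950.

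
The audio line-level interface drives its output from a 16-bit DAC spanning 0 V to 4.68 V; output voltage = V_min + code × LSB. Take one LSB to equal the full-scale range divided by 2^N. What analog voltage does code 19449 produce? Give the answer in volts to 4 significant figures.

1.389 V

Range is 4.68 V. LSB = 4.68 V / 2^16.
V_out = 0 + 19449 × (4.68/65536) V
      = 0 + 1.38888 = 1.38888 V.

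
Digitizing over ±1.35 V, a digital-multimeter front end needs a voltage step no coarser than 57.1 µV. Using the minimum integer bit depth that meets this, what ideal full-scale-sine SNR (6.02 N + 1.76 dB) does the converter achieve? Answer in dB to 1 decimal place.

The full-scale span is 1.35 − (-1.35) = 2.7 V.
2.7 V / 57.1 µV = 47290. Since 2^15 = 32768 and 2^16 = 65536, N = 16.
6.02(16) + 1.76 = 98.08 dB.

98.1 dB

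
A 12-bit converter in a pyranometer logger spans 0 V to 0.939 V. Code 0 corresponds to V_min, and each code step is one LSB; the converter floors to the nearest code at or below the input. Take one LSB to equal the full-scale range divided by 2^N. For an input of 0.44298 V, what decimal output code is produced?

Span = 0.939 V. LSB = 0.939 V / 2^12 ≈ 229.2 µV.
V_in − V_min = 0.44298 − (0) = 0.44298 V.
Divide by LSB: 0.44298 × 4096/0.939 = 1932.3174.
Truncating gives code 1932.

1932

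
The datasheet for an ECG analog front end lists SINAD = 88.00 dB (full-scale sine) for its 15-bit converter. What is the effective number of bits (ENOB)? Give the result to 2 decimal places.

ENOB = (SINAD − 1.76) / 6.02 = (88.00 − 1.76) / 6.02 = 86.24 / 6.02 = 14.3256.

14.33 bits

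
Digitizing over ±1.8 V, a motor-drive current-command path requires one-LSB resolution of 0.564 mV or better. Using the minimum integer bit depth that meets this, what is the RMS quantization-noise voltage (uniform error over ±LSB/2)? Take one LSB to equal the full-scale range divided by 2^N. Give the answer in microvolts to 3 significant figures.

127 µV

Span: 1.8 V − (-1.8 V) = 3.6 V.
3.6 V / 0.564 mV = 6383. Since 2^12 = 4096 and 2^13 = 8192, N = 13.
LSB = 3.6 V ÷ 2^13 = 3.6/8192 V = 439.45 µV.
RMS noise = LSB/√12 = 127 µV.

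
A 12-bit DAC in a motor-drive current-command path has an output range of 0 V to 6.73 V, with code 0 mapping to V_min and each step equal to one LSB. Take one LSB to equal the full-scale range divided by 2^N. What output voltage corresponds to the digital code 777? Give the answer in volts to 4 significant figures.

Range is 6.73 V. LSB = 6.73 V / 2^12.
V_out = 0 + 777 × (6.73/4096) V
      = 0 + 1.27666 = 1.27666 V.

1.277 V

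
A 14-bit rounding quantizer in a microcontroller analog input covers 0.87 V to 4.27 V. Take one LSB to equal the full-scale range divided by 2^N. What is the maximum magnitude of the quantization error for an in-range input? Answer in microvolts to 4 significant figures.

103.8 µV

Range = 4.27 − (0.87) = 3.4 V.
One LSB is 3.4 V / 16384 = 207.520 µV.
|e|_max = LSB/2 = 103.8 µV.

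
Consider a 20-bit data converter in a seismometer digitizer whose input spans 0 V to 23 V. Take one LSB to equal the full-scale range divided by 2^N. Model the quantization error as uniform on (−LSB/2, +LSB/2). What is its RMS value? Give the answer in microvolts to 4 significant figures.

Span = 23 V.
Step size = 23/1048576 V = 21.9345 µV.
V_rms = LSB/√12 = 21.9345 µV / √12 = 6.332 µV.

6.332 µV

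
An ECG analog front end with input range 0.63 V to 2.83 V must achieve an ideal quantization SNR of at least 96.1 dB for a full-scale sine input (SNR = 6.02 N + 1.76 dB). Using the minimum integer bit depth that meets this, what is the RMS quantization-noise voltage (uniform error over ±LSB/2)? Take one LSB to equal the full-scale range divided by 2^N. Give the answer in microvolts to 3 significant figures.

9.69 µV

Span: 2.83 V − (0.63 V) = 2.2 V.
6.02 N + 1.76 ≥ 96.1 gives N ≥ 15.671, so the minimum integer is 16.
Step size = 2.2/65536 V = 33.569 µV.
V_rms = LSB/√12 = 9.69 µV.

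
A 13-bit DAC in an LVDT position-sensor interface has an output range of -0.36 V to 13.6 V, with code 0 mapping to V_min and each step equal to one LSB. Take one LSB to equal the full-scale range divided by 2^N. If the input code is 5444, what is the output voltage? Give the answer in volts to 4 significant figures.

Span: 13.6 V − (-0.36 V) = 13.96 V. LSB = 13.96 V / 2^13.
Output = V_min + (5444/8192) × range = -0.36 + 0.664551 × 13.96 V
      = -0.36 V + 9.27713 V = 8.91713 V.

8.917 V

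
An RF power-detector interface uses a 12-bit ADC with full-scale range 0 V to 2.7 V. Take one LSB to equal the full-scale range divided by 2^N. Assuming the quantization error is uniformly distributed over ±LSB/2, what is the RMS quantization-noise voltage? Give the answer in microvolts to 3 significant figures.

Range is 2.7 V.
LSB = 2.7 V / 2^12 = 0.65918 mV.
V_rms = LSB/√12 = 0.65918 mV / √12 = 190 µV.

190 µV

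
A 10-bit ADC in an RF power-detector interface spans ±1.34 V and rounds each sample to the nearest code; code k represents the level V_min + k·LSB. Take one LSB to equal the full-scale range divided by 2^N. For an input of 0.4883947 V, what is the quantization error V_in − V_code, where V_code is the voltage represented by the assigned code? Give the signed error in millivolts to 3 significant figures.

−1.02 mV

Range = 1.34 − (-1.34) = 2.68 V. LSB = 2.68 V / 2^10 ≈ 2.617 mV.
Position in LSBs: (0.4883947 − (-1.34)) × 1024/2.68 = 698.6105; rounding gives k = 699.
Reconstructed level: -1.34 + 699 × 2.68/1024 V = 0.4894140625 V.
Error = V_in − V_code = 0.4883947 − (0.4894140625) = −1.02 mV.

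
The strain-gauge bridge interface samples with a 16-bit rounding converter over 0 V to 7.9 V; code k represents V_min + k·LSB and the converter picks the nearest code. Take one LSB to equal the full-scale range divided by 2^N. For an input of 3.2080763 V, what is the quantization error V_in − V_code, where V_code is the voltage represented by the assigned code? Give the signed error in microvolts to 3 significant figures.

Range is 7.9 V. LSB = 7.9 V / 2^16 ≈ 120.5 µV.
(3.2080763 − (0)) / LSB = 3.2080763 × 65536/7.9 = 26613.2264. Nearest integer: k = 26613.
Reconstructed level: 0 + 26613 × 7.9/65536 V = 3.2080490112 V.
V_in − V_code = 3.2080763 − (3.2080490112) = +27.3 µV.

+27.3 µV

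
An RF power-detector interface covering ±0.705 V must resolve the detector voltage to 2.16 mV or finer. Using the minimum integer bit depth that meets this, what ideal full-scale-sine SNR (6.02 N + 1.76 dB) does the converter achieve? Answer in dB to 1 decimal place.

Full-scale range = 0.705 V − (-0.705 V) = 1.41 V.
1.41 V / 2.16 mV = 652.8. Since 2^9 = 512 and 2^10 = 1024, N = 10.
6.02(10) + 1.76 = 61.96 dB.

62.0 dB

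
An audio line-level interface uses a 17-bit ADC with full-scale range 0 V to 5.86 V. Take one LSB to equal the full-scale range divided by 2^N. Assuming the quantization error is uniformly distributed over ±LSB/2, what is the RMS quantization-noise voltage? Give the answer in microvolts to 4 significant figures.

Range is 5.86 V.
LSB = 5.86 V / 2^17 = 44.7083 µV.
V_rms = LSB/√12 = 44.7083 µV / √12 = 12.91 µV.

12.91 µV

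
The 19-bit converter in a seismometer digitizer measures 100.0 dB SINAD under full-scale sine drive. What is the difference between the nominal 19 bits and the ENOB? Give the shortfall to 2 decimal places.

N_eff = (100.0 − 1.76)/6.02 = 16.3189 bits.
Lost resolution: 19 − 16.3189 = 2.6811 bits.

2.68 bits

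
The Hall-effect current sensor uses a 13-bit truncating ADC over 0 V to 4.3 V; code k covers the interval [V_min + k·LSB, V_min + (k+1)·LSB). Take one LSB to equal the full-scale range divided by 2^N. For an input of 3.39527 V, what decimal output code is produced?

6468

V_FS = 4.3 V. LSB = 4.3 V / 2^13 ≈ 0.5249 mV.
V_in − V_min = 3.39527 − (0) = 3.39527 V.
Divide by LSB: 3.39527 × 8192/4.3 = 6468.3841.
Truncating gives code 6468.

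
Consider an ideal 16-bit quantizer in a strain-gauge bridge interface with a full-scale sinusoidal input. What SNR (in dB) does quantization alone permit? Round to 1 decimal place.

6.02(16) + 1.76 = 96.32 + 1.76 = 98.08 dB.

98.1 dB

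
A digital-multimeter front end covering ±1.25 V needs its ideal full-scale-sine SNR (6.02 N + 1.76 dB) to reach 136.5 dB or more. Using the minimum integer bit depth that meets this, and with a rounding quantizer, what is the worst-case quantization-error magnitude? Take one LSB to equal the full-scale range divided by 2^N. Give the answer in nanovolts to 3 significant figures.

149 nV

Range = 1.25 − (-1.25) = 2.5 V.
Solving 6.02 N ≥ 136.5 − 1.76: N ≥ 22.382. Round up → N = 23.
LSB = 2.5 V ÷ 2^23 = 2.5/8388608 V = 298.02 nV.
Half an LSB is 149 nV.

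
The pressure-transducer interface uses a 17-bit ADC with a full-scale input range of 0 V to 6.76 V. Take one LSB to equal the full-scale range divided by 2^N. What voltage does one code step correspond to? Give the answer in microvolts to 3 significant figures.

51.6 µV

Span = 6.76 V.
There are 2^17 = 131072 steps.
Step size = 6.76/131072 V = 51.6 µV.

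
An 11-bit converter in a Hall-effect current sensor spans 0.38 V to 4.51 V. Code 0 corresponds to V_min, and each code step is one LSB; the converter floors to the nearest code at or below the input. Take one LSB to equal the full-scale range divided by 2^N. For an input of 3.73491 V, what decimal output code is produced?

1663

The full-scale span is 4.51 − (0.38) = 4.13 V. LSB = 4.13 V / 2^11 ≈ 2.017 mV.
V_in − V_min = 3.73491 − (0.38) = 3.35491 V.
Divide by LSB: 3.35491 × 2048/4.13 = 1663.6454.
Truncating gives code 1663.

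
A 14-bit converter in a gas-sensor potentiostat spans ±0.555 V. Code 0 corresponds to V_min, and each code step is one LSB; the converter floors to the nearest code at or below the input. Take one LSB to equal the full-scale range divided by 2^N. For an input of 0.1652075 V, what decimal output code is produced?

10630

Range = 0.555 − (-0.555) = 1.11 V. LSB = 1.11 V / 2^14 ≈ 67.75 µV.
V_in − V_min = 0.1652075 − (-0.555) = 0.7202075 V.
Divide by LSB: 0.7202075 × 16384/1.11 = 10630.5222.
Truncating gives code 10630.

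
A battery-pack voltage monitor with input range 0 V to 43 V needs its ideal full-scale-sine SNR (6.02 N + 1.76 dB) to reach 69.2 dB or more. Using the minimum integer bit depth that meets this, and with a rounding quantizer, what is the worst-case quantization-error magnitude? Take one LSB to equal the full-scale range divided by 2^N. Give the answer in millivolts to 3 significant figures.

Span = 43 V.
N ≥ (69.2 − 1.76)/6.02 = 11.203 → N_min = 12.
LSB = 43 V / 2^12 = 10.498 mV.
|e|_max = LSB/2 = 5.25 mV.

5.25 mV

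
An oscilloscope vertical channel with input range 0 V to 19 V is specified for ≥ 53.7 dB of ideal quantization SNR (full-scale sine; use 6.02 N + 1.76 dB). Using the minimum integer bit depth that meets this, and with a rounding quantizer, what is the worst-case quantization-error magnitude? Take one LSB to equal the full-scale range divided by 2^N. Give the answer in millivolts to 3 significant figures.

V_FS = 19 V.
6.02 N + 1.76 ≥ 53.7 gives N ≥ 8.628, so the minimum integer is 9.
LSB = 19 V ÷ 2^9 = 19/512 V = 37.109 mV.
|e|_max = LSB/2 = 18.6 mV.

18.6 mV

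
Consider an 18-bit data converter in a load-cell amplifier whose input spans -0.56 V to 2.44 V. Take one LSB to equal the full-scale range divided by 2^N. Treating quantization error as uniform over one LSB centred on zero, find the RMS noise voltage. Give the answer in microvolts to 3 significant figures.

3.30 µV

Span: 2.44 V − (-0.56 V) = 3 V.
LSB = 3 V / 2^18 = 11.444 µV.
RMS of a uniform error over width LSB is LSB/√12 = 3.30 µV.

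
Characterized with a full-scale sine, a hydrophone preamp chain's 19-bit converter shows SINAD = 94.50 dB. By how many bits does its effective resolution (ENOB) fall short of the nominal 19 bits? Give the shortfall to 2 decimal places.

Effective bits = (94.50 − 1.76)/6.02 = 15.4053.
19 − 15.4053 = 3.59 bits below nominal.

3.59 bits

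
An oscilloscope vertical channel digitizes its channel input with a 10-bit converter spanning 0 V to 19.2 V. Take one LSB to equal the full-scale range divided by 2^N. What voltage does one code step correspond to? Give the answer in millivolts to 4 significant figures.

Span = 19.2 V.
There are 2^10 = 1024 steps.
LSB = 19.2 V ÷ 2^10 = 19.2/1024 V = 18.75 mV.

18.75 mV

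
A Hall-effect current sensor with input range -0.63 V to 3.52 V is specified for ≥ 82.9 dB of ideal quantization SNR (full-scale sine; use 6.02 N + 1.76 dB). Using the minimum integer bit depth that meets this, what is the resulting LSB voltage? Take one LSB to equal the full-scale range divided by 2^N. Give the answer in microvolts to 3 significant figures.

The full-scale span is 3.52 − (-0.63) = 4.15 V.
N ≥ (82.9 − 1.76)/6.02 = 13.478 → N_min = 14.
One LSB is 4.15 V / 16384 = 253 µV.

253 µV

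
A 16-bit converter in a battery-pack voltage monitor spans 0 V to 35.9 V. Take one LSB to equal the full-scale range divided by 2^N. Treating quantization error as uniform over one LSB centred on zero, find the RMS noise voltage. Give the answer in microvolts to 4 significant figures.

Range is 35.9 V.
One LSB is 35.9 V / 65536 = 0.547791 mV.
For a uniform distribution on [−LSB/2, +LSB/2], V_rms = LSB/√12 = 0.547791 mV/3.4641 = 158.1 µV.

158.1 µV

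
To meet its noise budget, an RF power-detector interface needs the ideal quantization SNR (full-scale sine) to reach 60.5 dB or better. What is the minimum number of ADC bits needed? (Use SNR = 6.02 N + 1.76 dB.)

N ≥ (60.5 − 1.76)/6.02 = 9.757 → N_min = 10.

10 bits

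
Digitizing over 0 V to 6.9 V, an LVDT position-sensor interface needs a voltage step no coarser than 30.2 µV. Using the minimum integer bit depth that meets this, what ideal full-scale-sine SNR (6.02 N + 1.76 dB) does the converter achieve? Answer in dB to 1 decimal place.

110.1 dB

Span = 6.9 V.
Levels needed ≥ 6.9/30.2 µV = 228500. 2^18 = 262144 suffices, so N_min = 18.
Ideal SNR at N = 18: 6.02·18 + 1.76 = 110.1 dB.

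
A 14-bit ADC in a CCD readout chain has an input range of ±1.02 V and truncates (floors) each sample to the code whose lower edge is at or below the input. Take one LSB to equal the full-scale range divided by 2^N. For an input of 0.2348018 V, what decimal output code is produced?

10077

The full-scale span is 1.02 − (-1.02) = 2.04 V. LSB = 2.04 V / 2^14 ≈ 124.5 µV.
code = ⌊(V_in − V_min)/LSB⌋ = ⌊(V_in − V_min) × 2^14 / range⌋
     = ⌊(0.2348018 − (-1.02)) × 16384 / 2.04⌋ = ⌊1.2548018 × 16384/2.04⌋
     = ⌊10077.781⌋ = 10077.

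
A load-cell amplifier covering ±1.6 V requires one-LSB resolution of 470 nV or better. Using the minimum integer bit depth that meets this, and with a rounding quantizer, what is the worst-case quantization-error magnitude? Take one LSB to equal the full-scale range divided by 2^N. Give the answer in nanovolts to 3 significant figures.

Range = 1.6 − (-1.6) = 3.2 V.
Levels needed ≥ 3.2/470 nV = 6.809e6. 2^23 = 8388608 suffices, so N_min = 23.
LSB = 3.2 V / 2^23 = 381.47 nV.
Half an LSB is 191 nV.

191 nV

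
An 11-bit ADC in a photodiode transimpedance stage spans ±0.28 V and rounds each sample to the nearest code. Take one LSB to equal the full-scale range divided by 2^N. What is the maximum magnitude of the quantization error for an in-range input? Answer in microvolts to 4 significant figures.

136.7 µV

The full-scale span is 0.28 − (-0.28) = 0.56 V.
One LSB is 0.56 V / 2048 = 273.438 µV.
A rounding quantizer has |error| ≤ LSB/2 = 136.7 µV.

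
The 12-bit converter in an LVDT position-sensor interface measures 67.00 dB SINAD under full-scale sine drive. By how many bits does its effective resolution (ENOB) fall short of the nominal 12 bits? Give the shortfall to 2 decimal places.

ENOB = (SINAD − 1.76)/6.02 = (67.00 − 1.76)/6.02 = 10.8372 bits.
12 − 10.8372 = 1.16 bits below nominal.

1.16 bits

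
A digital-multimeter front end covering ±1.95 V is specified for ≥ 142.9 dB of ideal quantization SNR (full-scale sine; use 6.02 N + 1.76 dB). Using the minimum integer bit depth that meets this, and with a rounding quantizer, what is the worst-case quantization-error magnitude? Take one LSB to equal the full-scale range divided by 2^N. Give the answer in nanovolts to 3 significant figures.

116 nV

Range = 1.95 − (-1.95) = 3.9 V.
6.02 N + 1.76 ≥ 142.9 gives N ≥ 23.445, so the minimum integer is 24.
One LSB is 3.9 V / 16777216 = 232.46 nV.
|e|_max = LSB/2 = 116 nV.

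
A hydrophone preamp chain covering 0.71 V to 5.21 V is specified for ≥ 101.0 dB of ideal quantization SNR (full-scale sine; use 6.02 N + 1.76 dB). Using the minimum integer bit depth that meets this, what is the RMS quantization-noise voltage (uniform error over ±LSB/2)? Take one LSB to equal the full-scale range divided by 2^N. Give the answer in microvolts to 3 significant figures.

Full-scale range = 5.21 V − (0.71 V) = 4.5 V.
Solving 6.02 N ≥ 101.0 − 1.76: N ≥ 16.485. Round up → N = 17.
One LSB is 4.5 V / 131072 = 34.332 µV.
σ_q = LSB/√12 = 34.332 µV/3.4641 = 9.91 µV.

9.91 µV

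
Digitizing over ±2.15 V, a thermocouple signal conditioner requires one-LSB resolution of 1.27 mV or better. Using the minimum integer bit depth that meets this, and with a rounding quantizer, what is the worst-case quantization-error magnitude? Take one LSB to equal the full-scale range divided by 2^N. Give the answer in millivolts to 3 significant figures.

The full-scale span is 2.15 − (-2.15) = 4.3 V.
Need 2^N ≥ 4.3 V / 1.27 mV = 3386 → N_min = 12.
LSB = 4.3 V ÷ 2^12 = 4.3/4096 V = 1.0498 mV.
|e|_max = LSB/2 = 0.525 mV.

0.525 mV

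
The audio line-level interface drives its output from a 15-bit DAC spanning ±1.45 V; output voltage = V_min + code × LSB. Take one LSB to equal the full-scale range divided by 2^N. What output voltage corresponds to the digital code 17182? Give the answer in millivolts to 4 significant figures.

Span: 1.45 V − (-1.45 V) = 2.9 V. LSB = 2.9 V / 2^15.
V_out = V_min + code × LSB = -1.45 V + 17182 × 2.9 V / 32768
      = -1.45 V + 1.52062 V = 0.0706238 V.

70.62 mV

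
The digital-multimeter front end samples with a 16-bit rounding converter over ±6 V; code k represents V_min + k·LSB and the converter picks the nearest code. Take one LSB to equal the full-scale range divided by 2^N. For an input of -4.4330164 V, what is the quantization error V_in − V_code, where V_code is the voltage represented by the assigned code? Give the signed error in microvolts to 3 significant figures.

Range = 6 − (-6) = 12 V. LSB = 12 V / 2^16 ≈ 183.1 µV.
(V_in − V_min)/LSB = (-4.4330164 − (-6)) × 65536/12 = 8557.8198 → nearest code k = 8558.
V_code = V_min + k × range/2^16 = -6 + 8558 × 12/65536 = -4.4329833984 V.
e = -4.4330164 − (-4.4329833984) = −33.0 µV.

−33.0 µV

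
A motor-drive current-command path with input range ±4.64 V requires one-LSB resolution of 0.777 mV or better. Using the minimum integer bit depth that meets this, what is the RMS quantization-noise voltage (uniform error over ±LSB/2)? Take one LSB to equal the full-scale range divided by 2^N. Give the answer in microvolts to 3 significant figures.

Span: 4.64 V − (-4.64 V) = 9.28 V.
Need 2^N ≥ 9.28 V / 0.777 mV = 11940 → N_min = 14.
One LSB is 9.28 V / 16384 = 0.56641 mV.
RMS noise = LSB/√12 = 164 µV.

164 µV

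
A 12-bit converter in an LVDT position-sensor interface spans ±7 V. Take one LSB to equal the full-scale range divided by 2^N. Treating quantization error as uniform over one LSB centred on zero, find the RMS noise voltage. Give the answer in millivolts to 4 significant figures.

The full-scale span is 7 − (-7) = 14 V.
LSB = 14 V ÷ 2^12 = 14/4096 V = 3.41797 mV.
V_rms = LSB/√12 = 3.41797 mV / √12 = 0.9867 mV.

0.9867 mV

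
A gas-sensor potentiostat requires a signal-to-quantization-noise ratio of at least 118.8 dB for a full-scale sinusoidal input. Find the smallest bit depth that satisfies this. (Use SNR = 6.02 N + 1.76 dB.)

Required N = ⌈(118.8 − 1.76)/6.02⌉ = ⌈19.442⌉ = 20.

20 bits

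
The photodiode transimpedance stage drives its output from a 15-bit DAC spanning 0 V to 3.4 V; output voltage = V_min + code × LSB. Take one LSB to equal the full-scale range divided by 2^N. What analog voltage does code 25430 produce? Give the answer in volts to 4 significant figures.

Full-scale range = 3.4 V. LSB = 3.4 V / 2^15.
Output = V_min + (25430/32768) × range = 0 + 0.776062 × 3.4 V
      = 0 + 2.63861 = 2.63861 V.

2.639 V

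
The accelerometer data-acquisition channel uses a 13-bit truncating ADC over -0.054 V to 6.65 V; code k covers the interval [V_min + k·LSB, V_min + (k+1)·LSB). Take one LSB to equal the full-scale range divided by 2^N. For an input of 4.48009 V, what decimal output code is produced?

The full-scale span is 6.65 − (-0.054) = 6.704 V. LSB = 6.704 V / 2^13 ≈ 0.8184 mV.
code = ⌊(V_in − V_min)/LSB⌋ = ⌊(V_in − V_min) × 2^13 / range⌋
     = ⌊(4.48009 − (-0.054)) × 8192 / 6.704⌋ = ⌊4.53409 × 8192/6.704⌋
     = ⌊5540.463⌋ = 5540.

5540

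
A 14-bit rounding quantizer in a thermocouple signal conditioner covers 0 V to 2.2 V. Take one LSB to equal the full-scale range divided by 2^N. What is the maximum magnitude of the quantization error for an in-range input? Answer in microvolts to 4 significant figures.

67.14 µV

V_FS = 2.2 V.
Step size = 2.2/16384 V = 134.277 µV.
|e|_max = LSB/2 = 67.14 µV.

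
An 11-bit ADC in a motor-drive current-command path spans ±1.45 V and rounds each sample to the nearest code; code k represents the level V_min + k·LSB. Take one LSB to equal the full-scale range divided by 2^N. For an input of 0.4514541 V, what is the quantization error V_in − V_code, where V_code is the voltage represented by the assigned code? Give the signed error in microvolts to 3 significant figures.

Range = 1.45 − (-1.45) = 2.9 V. LSB = 2.9 V / 2^11 ≈ 1.416 mV.
Position in LSBs: (0.4514541 − (-1.45)) × 2048/2.9 = 1342.8200; rounding gives k = 1343.
V_code = -1.45 + (1343/2048) × 2.9 = 0.4517089844 V.
Error = V_in − V_code = 0.4514541 − (0.4517089844) = −255 µV.

−255 µV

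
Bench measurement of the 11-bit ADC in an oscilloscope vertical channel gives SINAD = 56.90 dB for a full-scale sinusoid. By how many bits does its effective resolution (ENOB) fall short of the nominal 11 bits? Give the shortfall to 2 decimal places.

1.84 bits

ENOB = (SINAD − 1.76)/6.02 = (56.90 − 1.76)/6.02 = 9.1595 bits.
Lost resolution: 11 − 9.1595 = 1.8405 bits.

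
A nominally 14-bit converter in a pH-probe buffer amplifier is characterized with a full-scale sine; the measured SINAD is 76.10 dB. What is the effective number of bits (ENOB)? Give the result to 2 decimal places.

12.35 bits

(76.10 − 1.76) / 6.02 = 74.34/6.02 = 12.3488 effective bits.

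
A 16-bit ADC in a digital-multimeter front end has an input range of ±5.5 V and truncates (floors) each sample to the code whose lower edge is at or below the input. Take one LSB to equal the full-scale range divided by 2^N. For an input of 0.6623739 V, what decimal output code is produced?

Span: 5.5 V − (-5.5 V) = 11 V. LSB = 11 V / 2^16 ≈ 167.8 µV.
code = ⌊(V_in − V_min)/LSB⌋ = ⌊(V_in − V_min) × 2^16 / range⌋
     = ⌊(0.6623739 − (-5.5)) × 65536 / 11⌋ = ⌊6.1623739 × 65536/11⌋
     = ⌊36714.303⌋ = 36714.

36714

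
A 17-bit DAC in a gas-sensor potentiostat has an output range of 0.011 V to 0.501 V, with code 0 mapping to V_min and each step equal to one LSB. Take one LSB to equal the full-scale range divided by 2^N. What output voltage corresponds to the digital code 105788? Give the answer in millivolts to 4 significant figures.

The full-scale span is 0.501 − (0.011) = 0.49 V. LSB = 0.49 V / 2^17.
Output = V_min + (105788/131072) × range = 0.011 + 0.807098 × 0.49 V
      = 0.011 + 0.395478 = 0.406478 V.

406.5 mV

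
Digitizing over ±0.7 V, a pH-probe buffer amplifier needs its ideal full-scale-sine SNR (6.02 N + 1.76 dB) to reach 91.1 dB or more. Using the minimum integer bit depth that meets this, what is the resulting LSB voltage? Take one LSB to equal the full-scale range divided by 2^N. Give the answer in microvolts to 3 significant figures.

The full-scale span is 0.7 − (-0.7) = 1.4 V.
6.02 N + 1.76 ≥ 91.1 gives N ≥ 14.841, so the minimum integer is 15.
LSB = 1.4 V / 2^15 = 42.7 µV.

42.7 µV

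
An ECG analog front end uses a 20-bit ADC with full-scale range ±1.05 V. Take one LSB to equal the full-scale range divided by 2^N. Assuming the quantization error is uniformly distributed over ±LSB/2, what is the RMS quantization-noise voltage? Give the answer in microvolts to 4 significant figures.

Full-scale range = 1.05 V − (-1.05 V) = 2.1 V.
One LSB is 2.1 V / 1048576 = 2.00272 µV.
σ_q = LSB/√12 = 2.00272 µV/3.4641 = 0.5781 µV.

0.5781 µV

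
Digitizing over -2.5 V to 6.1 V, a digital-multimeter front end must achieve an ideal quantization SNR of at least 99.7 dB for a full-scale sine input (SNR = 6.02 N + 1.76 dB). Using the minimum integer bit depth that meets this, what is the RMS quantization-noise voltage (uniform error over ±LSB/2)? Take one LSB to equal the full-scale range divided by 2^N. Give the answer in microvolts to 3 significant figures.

18.9 µV

Range = 6.1 − (-2.5) = 8.6 V.
Required N = ⌈(99.7 − 1.76)/6.02⌉ = ⌈16.269⌉ = 17.
One LSB is 8.6 V / 131072 = 65.613 µV.
σ_q = LSB/√12 = 65.613 µV/3.4641 = 18.9 µV.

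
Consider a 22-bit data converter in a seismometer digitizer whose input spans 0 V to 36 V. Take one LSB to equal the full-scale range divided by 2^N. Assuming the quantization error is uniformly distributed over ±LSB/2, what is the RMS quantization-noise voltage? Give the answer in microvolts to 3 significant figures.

2.48 µV

Span = 36 V.
LSB = 36 V / 2^22 = 8.5831 µV.
V_rms = LSB/√12 = 8.5831 µV / √12 = 2.48 µV.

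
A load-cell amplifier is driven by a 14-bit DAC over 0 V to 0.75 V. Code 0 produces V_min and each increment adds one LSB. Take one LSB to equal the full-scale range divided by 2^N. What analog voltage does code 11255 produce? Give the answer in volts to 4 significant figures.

0.5152 V

V_FS = 0.75 V. LSB = 0.75 V / 2^14.
V_out = V_min + code × LSB = 0 V + 11255 × 0.75 V / 16384
      = 0 V + 0.515213 V = 0.515213 V.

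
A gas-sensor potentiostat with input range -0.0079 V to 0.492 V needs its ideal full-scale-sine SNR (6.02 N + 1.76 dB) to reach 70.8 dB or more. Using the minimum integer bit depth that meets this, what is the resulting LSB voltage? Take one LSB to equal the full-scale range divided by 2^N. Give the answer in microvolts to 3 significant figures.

Span: 0.492 V − (-0.0079 V) = 0.4999 V.
N ≥ (70.8 − 1.76)/6.02 = 11.468 → N_min = 12.
LSB = 0.4999 V ÷ 2^12 = 0.4999/4096 V = 122 µV.

122 µV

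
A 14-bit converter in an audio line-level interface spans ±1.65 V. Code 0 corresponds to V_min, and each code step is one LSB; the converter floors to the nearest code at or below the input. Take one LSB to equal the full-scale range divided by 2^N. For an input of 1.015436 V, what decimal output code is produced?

The full-scale span is 1.65 − (-1.65) = 3.3 V. LSB = 3.3 V / 2^14 ≈ 201.4 µV.
V_in − V_min = 1.015436 − (-1.65) = 2.665436 V.
Divide by LSB: 2.665436 × 16384/3.3 = 13233.4859.
Truncating gives code 13233.

13233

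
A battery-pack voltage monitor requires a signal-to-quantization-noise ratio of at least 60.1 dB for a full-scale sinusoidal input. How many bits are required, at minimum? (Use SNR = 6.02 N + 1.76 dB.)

10 bits

6.02 N + 1.76 ≥ 60.1 gives N ≥ 9.691, so the minimum integer is 10.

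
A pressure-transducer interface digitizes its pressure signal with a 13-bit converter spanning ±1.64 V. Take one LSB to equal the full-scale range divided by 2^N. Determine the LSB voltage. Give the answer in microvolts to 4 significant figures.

The full-scale span is 1.64 − (-1.64) = 3.28 V.
There are 2^13 = 8192 steps.
One LSB is 3.28 V / 8192 = 400.4 µV.

400.4 µV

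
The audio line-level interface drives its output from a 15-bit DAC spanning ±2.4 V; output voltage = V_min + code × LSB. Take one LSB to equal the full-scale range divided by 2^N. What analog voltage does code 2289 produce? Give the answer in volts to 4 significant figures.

-2.065 V

Span: 2.4 V − (-2.4 V) = 4.8 V. LSB = 4.8 V / 2^15.
Output = V_min + (2289/32768) × range = -2.4 + 0.0698547 × 4.8 V
      = -2.4 + 0.335303 = -2.06470 V.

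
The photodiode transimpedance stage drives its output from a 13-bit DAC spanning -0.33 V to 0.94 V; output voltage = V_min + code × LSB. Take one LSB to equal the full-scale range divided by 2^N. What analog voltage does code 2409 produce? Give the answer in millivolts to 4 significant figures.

43.47 mV

Full-scale range = 0.94 V − (-0.33 V) = 1.27 V. LSB = 1.27 V / 2^13.
V_out = V_min + code × LSB = -0.33 V + 2409 × 1.27 V / 8192
      = -0.33 + 0.373466 = 0.0434656 V.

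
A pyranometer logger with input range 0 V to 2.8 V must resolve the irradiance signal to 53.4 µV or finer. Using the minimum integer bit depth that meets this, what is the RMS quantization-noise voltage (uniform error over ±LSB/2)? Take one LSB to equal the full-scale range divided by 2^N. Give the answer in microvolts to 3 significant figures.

12.3 µV

Full-scale range = 2.8 V.
2.8 V / 53.4 µV = 52430. Since 2^15 = 32768 and 2^16 = 65536, N = 16.
Step size = 2.8/65536 V = 42.725 µV.
V_rms = LSB/√12 = 12.3 µV.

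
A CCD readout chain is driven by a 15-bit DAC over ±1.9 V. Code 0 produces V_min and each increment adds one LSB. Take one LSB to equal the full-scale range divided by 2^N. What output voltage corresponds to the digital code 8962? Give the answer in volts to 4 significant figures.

Span: 1.9 V − (-1.9 V) = 3.8 V. LSB = 3.8 V / 2^15.
Output = V_min + (8962/32768) × range = -1.9 + 0.273499 × 3.8 V
      = -1.9 + 1.03929 = -0.860706 V.

-0.8607 V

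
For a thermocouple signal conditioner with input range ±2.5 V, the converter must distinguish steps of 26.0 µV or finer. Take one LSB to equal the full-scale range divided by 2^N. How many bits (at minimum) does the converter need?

18 bits

Full-scale range = 2.5 V − (-2.5 V) = 5 V.
Need 2^N ≥ 5 V / 26.0 µV = 192300 → N_min = 18.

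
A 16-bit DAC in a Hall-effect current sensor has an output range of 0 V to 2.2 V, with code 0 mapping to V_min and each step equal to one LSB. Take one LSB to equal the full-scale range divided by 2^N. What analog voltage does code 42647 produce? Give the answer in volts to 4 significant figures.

Range is 2.2 V. LSB = 2.2 V / 2^16.
V_out = V_min + code × LSB = 0 V + 42647 × 2.2 V / 65536
      = 0 + 1.43163 = 1.43163 V.

1.432 V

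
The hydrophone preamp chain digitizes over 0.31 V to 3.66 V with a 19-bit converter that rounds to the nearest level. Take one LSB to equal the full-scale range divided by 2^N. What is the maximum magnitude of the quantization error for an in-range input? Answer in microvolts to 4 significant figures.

3.195 µV

Span: 3.66 V − (0.31 V) = 3.35 V.
Step size = 3.35/524288 V = 6.38962 µV.
|e|_max = LSB/2 = 3.195 µV.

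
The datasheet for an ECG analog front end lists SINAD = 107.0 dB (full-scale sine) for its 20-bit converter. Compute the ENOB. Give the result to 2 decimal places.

17.48 bits

(107.0 − 1.76) / 6.02 = 105.24/6.02 = 17.4817 effective bits.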